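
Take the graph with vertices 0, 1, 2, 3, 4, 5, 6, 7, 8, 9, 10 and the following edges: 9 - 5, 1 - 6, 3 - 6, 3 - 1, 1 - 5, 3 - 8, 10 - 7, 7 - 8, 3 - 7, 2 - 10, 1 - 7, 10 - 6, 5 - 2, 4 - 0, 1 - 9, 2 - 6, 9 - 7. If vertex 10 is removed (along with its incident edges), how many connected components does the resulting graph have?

With 10 gone, the remaining components are: {0, 4}; {1, 2, 3, 5, 6, 7, 8, 9}.
That is 2 components.

2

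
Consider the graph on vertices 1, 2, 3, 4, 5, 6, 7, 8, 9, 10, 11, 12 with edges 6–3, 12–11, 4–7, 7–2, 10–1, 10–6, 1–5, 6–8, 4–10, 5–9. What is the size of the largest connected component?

Starting from 11 we can reach 11, 12. That is one component of size 2.
Starting from 1 we can reach 1, 2, 3, 4, 5, 6, 7, 8, 9, 10. That is one component of size 10.
The largest has 10 vertices.

10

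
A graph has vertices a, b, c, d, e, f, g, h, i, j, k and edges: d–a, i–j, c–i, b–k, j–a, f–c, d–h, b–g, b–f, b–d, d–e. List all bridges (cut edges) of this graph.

b-g, b-k, d-e, d-h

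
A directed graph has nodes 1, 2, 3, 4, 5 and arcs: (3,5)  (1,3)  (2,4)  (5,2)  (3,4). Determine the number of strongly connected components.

5

{1} is an SCC by itself.
{5} is an SCC by itself.
{4} is an SCC by itself.
{3} is an SCC by itself.
{2} is an SCC by itself.
That gives 5 strongly connected components.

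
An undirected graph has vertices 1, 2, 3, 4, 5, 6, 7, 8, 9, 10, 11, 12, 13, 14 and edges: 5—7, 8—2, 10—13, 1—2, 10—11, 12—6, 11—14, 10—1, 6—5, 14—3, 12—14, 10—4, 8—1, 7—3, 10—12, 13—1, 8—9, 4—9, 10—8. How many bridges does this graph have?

0

The edges on the cycle 12-6-5-7-3-14-12 are not bridges since each lies on that cycle.
Every edge lies on some cycle, so there are no bridges.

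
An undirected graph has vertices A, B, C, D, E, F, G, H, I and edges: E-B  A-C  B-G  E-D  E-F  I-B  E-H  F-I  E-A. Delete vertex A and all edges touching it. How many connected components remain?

2

With A gone, the remaining components are: {C}; {B, D, E, F, G, H, I}.
That is 2 components.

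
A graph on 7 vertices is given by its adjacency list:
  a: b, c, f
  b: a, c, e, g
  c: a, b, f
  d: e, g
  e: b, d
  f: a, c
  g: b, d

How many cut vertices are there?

Removing b increases the component count from 1 to 2, so b is a cut vertex.
By contrast removing f leaves 1 component; it is not a cut vertex. No other vertex is a cut vertex either.

1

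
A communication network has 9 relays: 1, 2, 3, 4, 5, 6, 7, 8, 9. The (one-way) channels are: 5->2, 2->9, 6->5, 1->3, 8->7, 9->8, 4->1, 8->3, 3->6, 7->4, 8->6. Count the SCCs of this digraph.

1

{1, 2, 3, 4, 5, 6, 7, 8, 9} are all mutually reachable — one SCC of size 9.
That gives 1 strongly connected component.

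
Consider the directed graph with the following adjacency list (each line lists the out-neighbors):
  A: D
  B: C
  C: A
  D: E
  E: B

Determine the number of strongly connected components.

1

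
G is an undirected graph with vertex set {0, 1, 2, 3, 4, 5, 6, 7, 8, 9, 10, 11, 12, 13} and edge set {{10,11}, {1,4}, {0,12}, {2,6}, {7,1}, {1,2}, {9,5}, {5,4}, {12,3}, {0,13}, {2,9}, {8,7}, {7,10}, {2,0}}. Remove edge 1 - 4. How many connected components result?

1 and 4 are still connected via 1-2-9-5-4, so the component count stays at 1.

1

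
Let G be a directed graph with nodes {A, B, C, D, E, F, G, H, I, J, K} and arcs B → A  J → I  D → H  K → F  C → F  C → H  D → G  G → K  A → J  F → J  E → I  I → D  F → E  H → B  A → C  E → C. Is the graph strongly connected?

From J we can reach every vertex (A, B, C, D, E, F, G, H, I, J, K), and every vertex can reach J (A, B, C, D, E, F, G, H, I, J, K). So the whole graph is one strongly connected component.

Yes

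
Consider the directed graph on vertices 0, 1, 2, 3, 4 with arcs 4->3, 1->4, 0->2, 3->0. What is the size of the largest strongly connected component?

{1} is an SCC by itself.
{0} is an SCC by itself.
{2} is an SCC by itself.
{4} is an SCC by itself.
{3} is an SCC by itself.
The largest has 1 vertex.

1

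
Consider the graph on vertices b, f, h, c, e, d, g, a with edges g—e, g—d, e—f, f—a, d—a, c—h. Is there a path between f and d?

Yes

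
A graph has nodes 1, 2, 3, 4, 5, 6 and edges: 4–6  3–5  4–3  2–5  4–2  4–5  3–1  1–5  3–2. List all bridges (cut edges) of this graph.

4-6

The edges on the cycle 4-3-2-4 are not bridges since each lies on that cycle.
But removing 6–4 disconnects 6 from 4 — this is a bridge.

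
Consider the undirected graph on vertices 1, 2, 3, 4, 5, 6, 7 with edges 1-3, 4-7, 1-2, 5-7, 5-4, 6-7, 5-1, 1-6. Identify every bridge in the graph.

1-2, 1-3

The edges on the cycle 5-1-6-7-5 are not bridges since each lies on that cycle.
But removing 1-3 disconnects 1 from 3; removing 1-2 disconnects 1 from 2 — these are bridges.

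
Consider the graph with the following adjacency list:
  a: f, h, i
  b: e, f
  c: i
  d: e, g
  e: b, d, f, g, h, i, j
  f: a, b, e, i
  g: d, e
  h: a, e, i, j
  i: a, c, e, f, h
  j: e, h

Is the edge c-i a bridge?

Removing c-i leaves no path between c and i: the component count goes from 1 to 2. So it is a bridge.

Yes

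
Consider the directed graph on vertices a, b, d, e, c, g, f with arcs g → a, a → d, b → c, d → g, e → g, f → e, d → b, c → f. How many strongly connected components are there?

{a, b, c, d, e, f, g} are all mutually reachable — one SCC of size 7.
That gives 1 strongly connected component.

1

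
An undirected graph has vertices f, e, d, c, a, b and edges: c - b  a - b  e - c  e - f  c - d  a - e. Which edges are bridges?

The edges on the cycle a-e-c-b-a are not bridges since each lies on that cycle.
But removing c - d disconnects c from d; removing e - f disconnects e from f — these are bridges.

c-d, e-f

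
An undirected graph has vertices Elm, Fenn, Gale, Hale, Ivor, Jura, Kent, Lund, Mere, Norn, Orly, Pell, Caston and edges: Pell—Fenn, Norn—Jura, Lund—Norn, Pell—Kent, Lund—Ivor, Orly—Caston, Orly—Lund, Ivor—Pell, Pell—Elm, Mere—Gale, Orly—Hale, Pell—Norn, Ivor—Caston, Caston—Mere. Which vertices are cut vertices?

Mere, Norn, Orly, Pell, Caston

Removing Mere increases the component count from 1 to 2, so Mere is a cut vertex.
Removing Norn increases the component count from 1 to 2, so Norn is a cut vertex.
Removing Orly increases the component count from 1 to 2, so Orly is a cut vertex.
Likewise Pell, Caston are cut vertices.
By contrast removing Jura leaves 1 component; it is not a cut vertex. No other vertex is a cut vertex either.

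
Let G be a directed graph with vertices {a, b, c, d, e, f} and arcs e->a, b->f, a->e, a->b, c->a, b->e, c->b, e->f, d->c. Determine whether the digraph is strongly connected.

There is no directed path from f to d, so the graph is not strongly connected.

No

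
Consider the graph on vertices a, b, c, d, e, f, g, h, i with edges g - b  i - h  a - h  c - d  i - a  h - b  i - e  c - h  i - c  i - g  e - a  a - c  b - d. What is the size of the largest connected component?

f is isolated — a component by itself.
Starting from a we can reach a, b, c, d, e, g, h, i. That is one component of size 8.
The largest has 8 vertices.

8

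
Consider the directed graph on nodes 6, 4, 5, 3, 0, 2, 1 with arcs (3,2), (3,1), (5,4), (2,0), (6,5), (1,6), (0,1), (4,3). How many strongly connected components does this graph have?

{0, 1, 2, 3, 4, 5, 6} are all mutually reachable — one SCC of size 7.
That gives 1 strongly connected component.

1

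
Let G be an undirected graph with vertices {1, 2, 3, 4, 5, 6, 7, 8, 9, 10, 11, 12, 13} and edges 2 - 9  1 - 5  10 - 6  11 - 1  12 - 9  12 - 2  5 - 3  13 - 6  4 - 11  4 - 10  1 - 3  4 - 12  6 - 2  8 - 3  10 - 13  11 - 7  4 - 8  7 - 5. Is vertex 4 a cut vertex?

Yes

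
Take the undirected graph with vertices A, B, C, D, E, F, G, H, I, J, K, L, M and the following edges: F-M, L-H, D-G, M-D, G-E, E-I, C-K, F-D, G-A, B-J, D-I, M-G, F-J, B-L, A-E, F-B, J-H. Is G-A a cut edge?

No

After removing G-A, the path G-E-A still connects them, so the edge is not a bridge.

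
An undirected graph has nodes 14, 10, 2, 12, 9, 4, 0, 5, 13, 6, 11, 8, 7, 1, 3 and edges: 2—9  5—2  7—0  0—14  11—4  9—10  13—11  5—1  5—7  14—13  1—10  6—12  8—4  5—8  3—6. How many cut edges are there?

The edges on the cycle 5-7-0-14-13-11-4-8-5 are not bridges since each lies on that cycle.
But removing 6—12 disconnects 6 from 12; removing 3—6 disconnects 3 from 6 — these are bridges.
That makes 2 bridges.

2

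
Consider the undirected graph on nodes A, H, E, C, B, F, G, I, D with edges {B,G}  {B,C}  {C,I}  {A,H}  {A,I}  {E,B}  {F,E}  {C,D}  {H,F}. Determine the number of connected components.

1

Starting from A we can reach A, B, C, D, E, F, G, H, I. That is one component of size 9.
Total: 1 component.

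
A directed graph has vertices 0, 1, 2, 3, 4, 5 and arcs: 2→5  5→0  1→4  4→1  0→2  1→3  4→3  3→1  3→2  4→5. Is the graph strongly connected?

There is no directed path from 2 to 1, so the graph is not strongly connected.

No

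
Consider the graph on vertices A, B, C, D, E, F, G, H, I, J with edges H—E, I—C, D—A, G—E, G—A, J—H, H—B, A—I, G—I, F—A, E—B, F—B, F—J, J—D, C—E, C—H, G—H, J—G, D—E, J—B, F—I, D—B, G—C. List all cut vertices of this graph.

none

Removing E, for instance, still leaves 1 component. No single vertex removal increases the component count — the graph has no articulation points.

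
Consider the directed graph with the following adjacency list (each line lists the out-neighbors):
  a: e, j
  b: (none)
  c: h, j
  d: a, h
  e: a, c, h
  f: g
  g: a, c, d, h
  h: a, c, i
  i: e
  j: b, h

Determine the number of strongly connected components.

{a, c, e, h, i, j} are all mutually reachable — one SCC of size 6.
{d} is an SCC by itself.
{f} is an SCC by itself.
{b} is an SCC by itself.
{g} is an SCC by itself.
That gives 5 strongly connected components.

5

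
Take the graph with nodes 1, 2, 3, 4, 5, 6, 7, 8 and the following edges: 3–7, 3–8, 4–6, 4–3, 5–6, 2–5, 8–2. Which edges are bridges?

The edges on the cycle 4-3-8-2-5-6-4 are not bridges since each lies on that cycle.
But removing 3–7 disconnects 3 from 7 — this is a bridge.

3-7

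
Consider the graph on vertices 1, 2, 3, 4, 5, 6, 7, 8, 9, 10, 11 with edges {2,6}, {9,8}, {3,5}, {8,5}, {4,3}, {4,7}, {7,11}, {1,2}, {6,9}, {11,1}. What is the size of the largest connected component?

10 is isolated — a component by itself.
Starting from 1 we can reach 1, 2, 3, 4, 5, 6, 7, 8, 9, 11. That is one component of size 10.
The largest has 10 vertices.

10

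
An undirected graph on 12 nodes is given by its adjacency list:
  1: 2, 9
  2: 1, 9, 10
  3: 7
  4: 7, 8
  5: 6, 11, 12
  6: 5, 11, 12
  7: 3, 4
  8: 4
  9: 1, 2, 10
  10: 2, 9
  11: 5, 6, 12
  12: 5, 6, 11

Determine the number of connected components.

Starting from 1 we can reach 1, 2, 9, 10. That is one component of size 4.
Starting from 3 we can reach 3, 4, 7, 8. That is one component of size 4.
Starting from 5 we can reach 5, 6, 11, 12. That is one component of size 4.
Total: 3 components.

3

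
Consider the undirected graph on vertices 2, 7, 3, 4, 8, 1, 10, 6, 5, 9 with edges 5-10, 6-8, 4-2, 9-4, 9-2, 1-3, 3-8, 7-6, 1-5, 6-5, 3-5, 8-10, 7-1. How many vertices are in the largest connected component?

7

Starting from 2 we can reach 2, 4, 9. That is one component of size 3.
Starting from 1 we can reach 1, 3, 5, 6, 7, 8, 10. That is one component of size 7.
The largest has 7 vertices.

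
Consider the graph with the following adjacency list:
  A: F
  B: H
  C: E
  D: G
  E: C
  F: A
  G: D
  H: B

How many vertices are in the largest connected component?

2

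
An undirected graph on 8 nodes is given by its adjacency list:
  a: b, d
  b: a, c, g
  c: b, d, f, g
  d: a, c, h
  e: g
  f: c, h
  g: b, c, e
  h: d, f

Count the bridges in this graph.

1

The edges on the cycle d-h-f-c-d are not bridges since each lies on that cycle.
But removing e-g disconnects e from g — this is a bridge.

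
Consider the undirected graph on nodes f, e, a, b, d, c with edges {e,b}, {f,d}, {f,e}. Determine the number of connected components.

c is isolated — a component by itself.
a is isolated — a component by itself.
Starting from b we can reach b, d, e, f. That is one component of size 4.
Total: 3 components.

3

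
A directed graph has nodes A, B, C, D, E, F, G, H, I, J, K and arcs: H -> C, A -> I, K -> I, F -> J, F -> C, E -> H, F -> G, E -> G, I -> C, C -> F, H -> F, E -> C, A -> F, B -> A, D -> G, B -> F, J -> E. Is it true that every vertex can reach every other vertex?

No

There is no directed path from F to B, so the graph is not strongly connected.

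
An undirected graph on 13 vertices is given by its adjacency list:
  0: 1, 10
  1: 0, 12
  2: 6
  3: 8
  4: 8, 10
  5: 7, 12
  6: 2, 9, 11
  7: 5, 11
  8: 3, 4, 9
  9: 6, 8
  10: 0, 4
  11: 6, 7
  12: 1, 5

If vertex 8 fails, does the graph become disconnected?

Yes

Deleting 8 raises the number of components from 1 to 2, so 8 is a cut vertex.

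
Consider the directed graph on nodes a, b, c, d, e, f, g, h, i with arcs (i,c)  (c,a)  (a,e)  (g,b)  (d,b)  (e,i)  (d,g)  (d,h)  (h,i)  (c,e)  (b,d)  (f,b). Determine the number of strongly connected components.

{a, c, e, i} are all mutually reachable — one SCC of size 4.
{b, d, g} are all mutually reachable — one SCC of size 3.
{h} is an SCC by itself.
{f} is an SCC by itself.
That gives 4 strongly connected components.

4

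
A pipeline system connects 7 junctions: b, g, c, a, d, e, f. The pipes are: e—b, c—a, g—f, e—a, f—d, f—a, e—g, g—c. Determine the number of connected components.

Starting from a we can reach a, b, c, d, e, f, g. That is one component of size 7.
Total: 1 component.

1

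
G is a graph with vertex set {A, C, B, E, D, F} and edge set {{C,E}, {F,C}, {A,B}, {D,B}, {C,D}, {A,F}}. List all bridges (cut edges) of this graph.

The edges on the cycle A-F-C-D-B-A are not bridges since each lies on that cycle.
But removing C - E disconnects C from E — this is a bridge.

C-E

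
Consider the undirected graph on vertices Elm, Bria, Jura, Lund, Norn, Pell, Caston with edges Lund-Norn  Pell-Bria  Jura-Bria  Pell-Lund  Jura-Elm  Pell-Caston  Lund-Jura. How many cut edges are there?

The edges on the cycle Pell-Lund-Jura-Bria-Pell are not bridges since each lies on that cycle.
But removing Jura-Elm disconnects Jura from Elm; removing Lund-Norn disconnects Lund from Norn; removing Pell-Caston disconnects Pell from Caston — these are bridges.
That makes 3 bridges.

3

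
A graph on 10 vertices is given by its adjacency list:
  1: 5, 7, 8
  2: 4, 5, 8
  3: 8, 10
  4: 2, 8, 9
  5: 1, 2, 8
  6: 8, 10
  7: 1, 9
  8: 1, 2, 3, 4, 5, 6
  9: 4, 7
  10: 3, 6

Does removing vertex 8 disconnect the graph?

Yes

Deleting 8 raises the number of components from 1 to 2, so 8 is a cut vertex.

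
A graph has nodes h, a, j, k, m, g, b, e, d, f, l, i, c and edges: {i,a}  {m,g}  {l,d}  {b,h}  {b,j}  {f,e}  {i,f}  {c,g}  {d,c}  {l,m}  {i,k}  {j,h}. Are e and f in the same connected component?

Yes

From e we can reach a, e, f, i, k, which includes f.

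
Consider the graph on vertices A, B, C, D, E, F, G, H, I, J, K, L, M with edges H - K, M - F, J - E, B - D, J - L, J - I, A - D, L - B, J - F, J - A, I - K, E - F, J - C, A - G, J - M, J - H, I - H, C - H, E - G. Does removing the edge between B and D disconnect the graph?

After removing B - D, the path B-L-J-A-D still connects them, so the edge is not a bridge.

No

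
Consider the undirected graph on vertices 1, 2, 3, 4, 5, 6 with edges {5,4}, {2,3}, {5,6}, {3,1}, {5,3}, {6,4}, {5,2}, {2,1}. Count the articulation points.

1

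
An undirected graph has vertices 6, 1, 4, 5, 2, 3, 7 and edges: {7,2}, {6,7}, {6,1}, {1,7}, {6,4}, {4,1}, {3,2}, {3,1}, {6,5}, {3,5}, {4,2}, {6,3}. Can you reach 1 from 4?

Yes

From 4 we can reach 1, 2, 3, 4, 5, 6, 7, which includes 1.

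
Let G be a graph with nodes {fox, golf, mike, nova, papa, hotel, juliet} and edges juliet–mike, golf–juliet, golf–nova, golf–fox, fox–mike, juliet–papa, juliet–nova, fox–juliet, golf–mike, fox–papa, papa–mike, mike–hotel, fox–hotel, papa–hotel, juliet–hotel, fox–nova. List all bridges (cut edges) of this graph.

The edges on the cycle golf-fox-papa-mike-juliet-golf are not bridges since each lies on that cycle.
Every edge lies on some cycle, so there are no bridges.

none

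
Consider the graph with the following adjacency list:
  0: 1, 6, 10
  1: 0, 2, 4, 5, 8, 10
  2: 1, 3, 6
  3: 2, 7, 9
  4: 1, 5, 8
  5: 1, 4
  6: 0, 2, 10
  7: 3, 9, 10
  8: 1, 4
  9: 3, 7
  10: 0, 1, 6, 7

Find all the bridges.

none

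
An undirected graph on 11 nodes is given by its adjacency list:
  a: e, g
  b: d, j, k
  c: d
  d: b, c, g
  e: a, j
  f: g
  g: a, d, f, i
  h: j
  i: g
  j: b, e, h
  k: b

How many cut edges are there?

5

The edges on the cycle d-g-a-e-j-b-d are not bridges since each lies on that cycle.
But removing g-f disconnects g from f; removing b-k disconnects b from k; removing d-c disconnects d from c; removing g-i disconnects g from i — these are bridges.
In total 5 edges are bridges.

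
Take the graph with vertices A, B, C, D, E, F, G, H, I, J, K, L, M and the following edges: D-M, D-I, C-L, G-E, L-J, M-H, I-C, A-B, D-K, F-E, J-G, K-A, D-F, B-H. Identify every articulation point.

D

Removing D increases the component count from 1 to 2, so D is a cut vertex.
By contrast removing J leaves 1 component; it is not a cut vertex. No other vertex is a cut vertex either.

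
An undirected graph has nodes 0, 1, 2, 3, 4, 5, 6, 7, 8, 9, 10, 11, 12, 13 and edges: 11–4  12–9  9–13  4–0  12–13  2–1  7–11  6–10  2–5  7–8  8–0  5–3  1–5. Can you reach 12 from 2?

The component containing 2 is {1, 2, 3, 5}, and 12 is not in it.

No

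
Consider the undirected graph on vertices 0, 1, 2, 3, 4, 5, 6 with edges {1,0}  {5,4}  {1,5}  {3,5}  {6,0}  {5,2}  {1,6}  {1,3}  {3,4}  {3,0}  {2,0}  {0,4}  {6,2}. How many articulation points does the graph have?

0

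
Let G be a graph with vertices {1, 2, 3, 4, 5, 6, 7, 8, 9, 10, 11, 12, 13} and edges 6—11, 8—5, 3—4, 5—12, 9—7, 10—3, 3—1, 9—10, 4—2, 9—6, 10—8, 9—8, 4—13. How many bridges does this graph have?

10

The edges on the cycle 9-10-8-9 are not bridges since each lies on that cycle.
But removing 8—5 disconnects 8 from 5; removing 6—11 disconnects 6 from 11; removing 4—13 disconnects 4 from 13; removing 3—1 disconnects 3 from 1 — these are bridges.
In total 10 edges are bridges.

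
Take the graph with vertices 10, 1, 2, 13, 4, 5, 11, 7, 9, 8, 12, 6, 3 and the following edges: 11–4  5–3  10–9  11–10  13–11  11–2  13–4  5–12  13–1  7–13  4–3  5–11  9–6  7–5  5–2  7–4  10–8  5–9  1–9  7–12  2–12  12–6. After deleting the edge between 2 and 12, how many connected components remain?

1

2 and 12 are still connected via 2-5-12, so the component count stays at 1.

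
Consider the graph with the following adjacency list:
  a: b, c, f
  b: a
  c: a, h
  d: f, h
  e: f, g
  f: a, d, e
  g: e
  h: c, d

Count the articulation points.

Removing a increases the component count from 1 to 2, so a is a cut vertex.
Removing e increases the component count from 1 to 2, so e is a cut vertex.
Removing f increases the component count from 1 to 2, so f is a cut vertex.
By contrast removing c leaves 1 component; it is not a cut vertex. No other vertex is a cut vertex either.

3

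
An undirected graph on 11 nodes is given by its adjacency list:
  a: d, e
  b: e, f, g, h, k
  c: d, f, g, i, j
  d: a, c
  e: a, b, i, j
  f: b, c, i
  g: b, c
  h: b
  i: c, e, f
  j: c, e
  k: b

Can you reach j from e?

Yes

From e we can reach a, b, c, d, e, f, g, h, i, j, k, which includes j.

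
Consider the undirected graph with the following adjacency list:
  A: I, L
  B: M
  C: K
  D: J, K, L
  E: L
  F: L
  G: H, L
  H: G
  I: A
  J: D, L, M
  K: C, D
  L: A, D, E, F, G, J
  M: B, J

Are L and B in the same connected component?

Yes

From L we can reach A, B, C, D, E, F, G, H, I, J, K, L, M, which includes B.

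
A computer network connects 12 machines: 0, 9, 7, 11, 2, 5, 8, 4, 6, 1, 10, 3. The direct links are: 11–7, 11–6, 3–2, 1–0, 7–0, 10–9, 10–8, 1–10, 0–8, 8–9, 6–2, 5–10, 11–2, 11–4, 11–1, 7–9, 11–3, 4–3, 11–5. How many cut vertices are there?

1

Removing 11 increases the component count from 1 to 2, so 11 is a cut vertex.
By contrast removing 7 leaves 1 component; it is not a cut vertex. No other vertex is a cut vertex either.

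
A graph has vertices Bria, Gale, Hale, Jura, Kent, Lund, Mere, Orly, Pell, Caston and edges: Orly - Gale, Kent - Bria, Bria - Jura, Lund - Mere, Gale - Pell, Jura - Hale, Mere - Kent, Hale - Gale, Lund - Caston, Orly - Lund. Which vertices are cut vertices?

Removing Gale increases the component count from 1 to 2, so Gale is a cut vertex.
Removing Lund increases the component count from 1 to 2, so Lund is a cut vertex.
By contrast removing Bria leaves 1 component; it is not a cut vertex. No other vertex is a cut vertex either.

Gale, Lund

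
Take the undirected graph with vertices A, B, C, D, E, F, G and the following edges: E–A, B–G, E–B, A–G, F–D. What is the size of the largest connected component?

4

C is isolated — a component by itself.
Starting from D we can reach D, F. That is one component of size 2.
Starting from A we can reach A, B, E, G. That is one component of size 4.
The largest has 4 vertices.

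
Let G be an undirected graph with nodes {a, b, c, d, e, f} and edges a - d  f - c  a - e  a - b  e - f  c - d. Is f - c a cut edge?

No

After removing f - c, the path f-e-a-d-c still connects them, so the edge is not a bridge.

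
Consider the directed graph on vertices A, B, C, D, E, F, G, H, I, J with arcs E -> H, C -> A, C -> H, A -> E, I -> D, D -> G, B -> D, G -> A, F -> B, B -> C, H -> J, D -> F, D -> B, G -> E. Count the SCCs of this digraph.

8

{B, D, F} are all mutually reachable — one SCC of size 3.
{H} is an SCC by itself.
{A} is an SCC by itself.
{E} is an SCC by itself.
{G} is an SCC by itself.
(and 3 more singleton SCCs)
That gives 8 strongly connected components.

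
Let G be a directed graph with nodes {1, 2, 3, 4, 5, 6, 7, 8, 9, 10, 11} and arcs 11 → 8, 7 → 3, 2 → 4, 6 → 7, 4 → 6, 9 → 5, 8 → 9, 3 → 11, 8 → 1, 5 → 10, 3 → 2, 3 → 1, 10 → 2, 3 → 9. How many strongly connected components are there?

2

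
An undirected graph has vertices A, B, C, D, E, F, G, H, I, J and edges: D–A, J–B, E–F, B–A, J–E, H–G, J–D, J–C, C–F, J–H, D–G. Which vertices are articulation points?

J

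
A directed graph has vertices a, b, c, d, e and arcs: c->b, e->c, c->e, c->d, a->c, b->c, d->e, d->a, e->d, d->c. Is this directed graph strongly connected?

Yes

From a we can reach every vertex (a, b, c, d, e), and every vertex can reach a (a, b, c, d, e). So the whole graph is one strongly connected component.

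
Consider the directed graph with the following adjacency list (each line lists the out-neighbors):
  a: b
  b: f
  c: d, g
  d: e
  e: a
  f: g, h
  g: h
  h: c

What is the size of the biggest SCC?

8

{a, b, c, d, e, f, g, h} are all mutually reachable — one SCC of size 8.
The largest has 8 vertices.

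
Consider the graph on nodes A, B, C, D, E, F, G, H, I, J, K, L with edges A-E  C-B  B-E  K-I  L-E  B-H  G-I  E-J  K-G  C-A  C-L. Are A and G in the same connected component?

No

The component containing A is {A, B, C, E, H, J, L}, and G is not in it.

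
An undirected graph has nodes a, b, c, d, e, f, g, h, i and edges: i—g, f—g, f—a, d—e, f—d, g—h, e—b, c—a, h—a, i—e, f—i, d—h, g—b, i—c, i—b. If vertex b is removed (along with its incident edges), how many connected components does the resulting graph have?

1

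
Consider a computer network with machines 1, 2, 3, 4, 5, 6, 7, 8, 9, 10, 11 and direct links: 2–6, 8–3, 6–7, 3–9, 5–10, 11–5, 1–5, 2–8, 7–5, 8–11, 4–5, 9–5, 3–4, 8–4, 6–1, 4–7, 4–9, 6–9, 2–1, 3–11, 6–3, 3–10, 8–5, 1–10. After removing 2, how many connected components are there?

1

With 2 gone, the remaining components are: {1, 3, 4, 5, 6, 7, 8, 9, 10, 11}.
That is 1 component.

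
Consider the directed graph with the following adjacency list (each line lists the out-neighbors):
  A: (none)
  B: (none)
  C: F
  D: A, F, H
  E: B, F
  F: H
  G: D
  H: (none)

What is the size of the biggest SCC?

1

{A} is an SCC by itself.
{F} is an SCC by itself.
{B} is an SCC by itself.
{G} is an SCC by itself.
{E} is an SCC by itself.
(and 3 more singleton SCCs)
The largest has 1 vertex.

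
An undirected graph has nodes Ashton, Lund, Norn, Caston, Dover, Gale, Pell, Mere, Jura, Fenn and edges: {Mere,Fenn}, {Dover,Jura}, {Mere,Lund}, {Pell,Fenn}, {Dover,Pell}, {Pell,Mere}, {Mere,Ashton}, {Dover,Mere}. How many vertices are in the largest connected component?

Caston is isolated — a component by itself.
Gale is isolated — a component by itself.
Norn is isolated — a component by itself.
Starting from Fenn we can reach Fenn, Jura, Lund, Mere, Pell, Dover, Ashton. That is one component of size 7.
The largest has 7 vertices.

7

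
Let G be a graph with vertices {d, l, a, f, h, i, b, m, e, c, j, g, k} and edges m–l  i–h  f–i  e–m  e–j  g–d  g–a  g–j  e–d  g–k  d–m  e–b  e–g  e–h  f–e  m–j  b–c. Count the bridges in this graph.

The edges on the cycle e-g-d-e are not bridges since each lies on that cycle.
But removing e–b disconnects e from b; removing k–g disconnects k from g; removing a–g disconnects a from g; removing m–l disconnects m from l — these are bridges.
In total 5 edges are bridges.

5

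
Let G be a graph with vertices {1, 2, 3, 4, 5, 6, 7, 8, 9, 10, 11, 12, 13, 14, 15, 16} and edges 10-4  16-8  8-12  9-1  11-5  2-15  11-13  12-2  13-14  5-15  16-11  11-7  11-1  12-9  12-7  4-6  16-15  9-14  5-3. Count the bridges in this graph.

3

The edges on the cycle 16-8-12-9-14-13-11-16 are not bridges since each lies on that cycle.
But removing 10-4 disconnects 10 from 4; removing 4-6 disconnects 4 from 6; removing 5-3 disconnects 5 from 3 — these are bridges.
That makes 3 bridges.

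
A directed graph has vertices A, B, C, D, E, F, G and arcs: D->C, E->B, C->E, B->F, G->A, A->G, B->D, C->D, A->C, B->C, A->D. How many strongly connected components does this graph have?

{B, C, D, E} are all mutually reachable — one SCC of size 4.
{A, G} are all mutually reachable — one SCC of size 2.
{F} is an SCC by itself.
That gives 3 strongly connected components.

3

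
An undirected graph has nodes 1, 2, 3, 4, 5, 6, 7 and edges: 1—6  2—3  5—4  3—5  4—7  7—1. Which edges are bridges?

1-6, 1-7, 2-3, 3-5, 4-5, 4-7

removing 4—5 disconnects 4 from 5; removing 3—2 disconnects 3 from 2; removing 1—7 disconnects 1 from 7; removing 3—5 disconnects 3 from 5 — these are bridges.
In total 6 edges are bridges.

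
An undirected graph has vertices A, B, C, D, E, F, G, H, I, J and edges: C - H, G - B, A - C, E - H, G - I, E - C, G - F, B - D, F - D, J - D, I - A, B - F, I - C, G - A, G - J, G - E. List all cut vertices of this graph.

G

Removing G increases the component count from 1 to 2, so G is a cut vertex.
By contrast removing E leaves 1 component; it is not a cut vertex. No other vertex is a cut vertex either.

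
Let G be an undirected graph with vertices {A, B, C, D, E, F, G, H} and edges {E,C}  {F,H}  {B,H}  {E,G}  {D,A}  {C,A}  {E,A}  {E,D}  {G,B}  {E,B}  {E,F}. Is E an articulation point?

Deleting E raises the number of components from 1 to 2, so E is a cut vertex.

Yes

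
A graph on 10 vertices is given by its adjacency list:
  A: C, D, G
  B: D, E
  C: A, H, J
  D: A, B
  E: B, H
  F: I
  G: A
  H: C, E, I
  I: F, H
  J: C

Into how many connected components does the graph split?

Starting from A we can reach A, B, C, D, E, F, G, H, I, J. That is one component of size 10.
Total: 1 component.

1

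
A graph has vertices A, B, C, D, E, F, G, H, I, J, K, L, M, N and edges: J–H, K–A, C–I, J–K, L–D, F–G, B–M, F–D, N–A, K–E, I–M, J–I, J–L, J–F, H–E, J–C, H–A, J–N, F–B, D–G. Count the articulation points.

Removing J increases the component count from 1 to 2, so J is a cut vertex.
By contrast removing D leaves 1 component; it is not a cut vertex. No other vertex is a cut vertex either.

1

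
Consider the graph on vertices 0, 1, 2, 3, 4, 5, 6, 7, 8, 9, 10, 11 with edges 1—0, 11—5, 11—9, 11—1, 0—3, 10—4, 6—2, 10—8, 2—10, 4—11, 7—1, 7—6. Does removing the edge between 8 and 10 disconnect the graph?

Yes

Removing 8—10 leaves no path between 8 and 10: the component count goes from 1 to 2. So it is a bridge.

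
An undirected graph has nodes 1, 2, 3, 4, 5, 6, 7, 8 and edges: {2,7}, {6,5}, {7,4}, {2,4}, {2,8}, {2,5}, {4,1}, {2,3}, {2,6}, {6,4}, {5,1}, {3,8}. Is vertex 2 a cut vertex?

Yes

Deleting 2 raises the number of components from 1 to 2, so 2 is a cut vertex.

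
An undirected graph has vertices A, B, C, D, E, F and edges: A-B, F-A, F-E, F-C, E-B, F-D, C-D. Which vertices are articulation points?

F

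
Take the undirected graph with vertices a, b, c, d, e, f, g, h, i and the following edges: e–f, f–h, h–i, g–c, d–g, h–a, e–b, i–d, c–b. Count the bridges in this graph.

The edges on the cycle e-f-h-i-d-g-c-b-e are not bridges since each lies on that cycle.
But removing a–h disconnects a from h — this is a bridge.

1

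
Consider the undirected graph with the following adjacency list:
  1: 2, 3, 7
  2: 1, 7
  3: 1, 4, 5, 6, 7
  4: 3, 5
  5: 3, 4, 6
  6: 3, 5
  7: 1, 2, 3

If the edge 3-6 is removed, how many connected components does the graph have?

3 and 6 are still connected via 3-5-6, so the component count stays at 1.

1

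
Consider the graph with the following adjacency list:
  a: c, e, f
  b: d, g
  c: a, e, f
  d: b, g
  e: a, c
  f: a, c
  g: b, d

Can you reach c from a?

From a we can reach a, c, e, f, which includes c.

Yes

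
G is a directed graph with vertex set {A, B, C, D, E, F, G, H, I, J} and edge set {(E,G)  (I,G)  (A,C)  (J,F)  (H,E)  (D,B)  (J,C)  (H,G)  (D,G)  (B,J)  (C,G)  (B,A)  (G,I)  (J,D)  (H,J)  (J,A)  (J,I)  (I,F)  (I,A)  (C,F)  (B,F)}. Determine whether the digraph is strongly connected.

There is no directed path from G to D, so the graph is not strongly connected.

No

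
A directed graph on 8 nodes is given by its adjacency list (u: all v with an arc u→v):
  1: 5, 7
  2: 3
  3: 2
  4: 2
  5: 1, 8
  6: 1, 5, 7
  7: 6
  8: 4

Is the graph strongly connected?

No

There is no directed path from 2 to 7, so the graph is not strongly connected.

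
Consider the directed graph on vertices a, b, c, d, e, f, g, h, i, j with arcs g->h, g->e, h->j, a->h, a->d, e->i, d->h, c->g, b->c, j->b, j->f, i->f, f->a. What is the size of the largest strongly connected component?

10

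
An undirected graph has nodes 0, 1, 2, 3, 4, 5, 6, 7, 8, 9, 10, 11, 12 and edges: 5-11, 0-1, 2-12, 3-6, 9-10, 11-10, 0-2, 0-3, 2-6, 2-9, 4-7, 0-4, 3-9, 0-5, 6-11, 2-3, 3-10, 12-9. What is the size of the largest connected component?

12

8 is isolated — a component by itself.
Starting from 0 we can reach 0, 1, 2, 3, 4, 5, 6, 7, 9, 10, 11, 12. That is one component of size 12.
The largest has 12 vertices.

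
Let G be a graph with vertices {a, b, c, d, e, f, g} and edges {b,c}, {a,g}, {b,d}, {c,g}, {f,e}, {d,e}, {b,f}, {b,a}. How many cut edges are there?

The edges on the cycle b-c-g-a-b are not bridges since each lies on that cycle.
Every edge lies on some cycle, so there are no bridges.

0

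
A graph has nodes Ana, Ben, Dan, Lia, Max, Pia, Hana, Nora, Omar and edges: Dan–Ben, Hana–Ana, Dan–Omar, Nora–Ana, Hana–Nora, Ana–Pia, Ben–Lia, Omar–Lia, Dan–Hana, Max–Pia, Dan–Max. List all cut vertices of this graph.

Dan

Removing Dan increases the component count from 1 to 2, so Dan is a cut vertex.
By contrast removing Max leaves 1 component; it is not a cut vertex. No other vertex is a cut vertex either.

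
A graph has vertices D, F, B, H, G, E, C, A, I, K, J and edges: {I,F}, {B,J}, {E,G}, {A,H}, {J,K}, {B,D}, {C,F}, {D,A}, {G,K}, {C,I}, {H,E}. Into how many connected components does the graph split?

2

Starting from C we can reach C, F, I. That is one component of size 3.
Starting from A we can reach A, B, D, E, G, H, J, K. That is one component of size 8.
Total: 2 components.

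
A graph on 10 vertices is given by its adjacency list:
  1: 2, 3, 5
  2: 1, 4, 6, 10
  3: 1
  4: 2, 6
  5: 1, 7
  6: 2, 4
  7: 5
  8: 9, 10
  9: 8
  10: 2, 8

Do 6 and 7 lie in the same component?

From 6 we can reach 1, 2, 3, 4, 5, 6, 7, 8, 9, 10, which includes 7.

Yes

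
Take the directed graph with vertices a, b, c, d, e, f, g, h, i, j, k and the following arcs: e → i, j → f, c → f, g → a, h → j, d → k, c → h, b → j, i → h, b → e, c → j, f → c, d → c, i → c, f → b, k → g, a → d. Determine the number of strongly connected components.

2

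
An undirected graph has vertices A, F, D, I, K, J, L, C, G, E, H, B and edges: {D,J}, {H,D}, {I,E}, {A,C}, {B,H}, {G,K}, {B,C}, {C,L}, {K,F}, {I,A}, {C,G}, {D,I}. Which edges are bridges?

The edges on the cycle B-H-D-I-A-C-B are not bridges since each lies on that cycle.
But removing K—F disconnects K from F; removing D—J disconnects D from J; removing I—E disconnects I from E; removing K—G disconnects K from G — these are bridges.
In total 6 edges are bridges.

C-G, C-L, D-J, E-I, F-K, G-K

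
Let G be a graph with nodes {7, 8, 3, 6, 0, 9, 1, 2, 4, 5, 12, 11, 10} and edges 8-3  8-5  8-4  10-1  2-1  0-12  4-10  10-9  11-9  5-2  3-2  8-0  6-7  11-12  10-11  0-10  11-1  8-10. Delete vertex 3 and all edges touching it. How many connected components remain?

2

With 3 gone, the remaining components are: {6, 7}; {0, 1, 2, 4, 5, 8, 9, 10, 11, 12}.
That is 2 components.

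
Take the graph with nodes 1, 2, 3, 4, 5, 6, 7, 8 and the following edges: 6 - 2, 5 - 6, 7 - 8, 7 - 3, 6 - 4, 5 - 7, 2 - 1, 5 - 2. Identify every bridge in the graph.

The edges on the cycle 5-6-2-5 are not bridges since each lies on that cycle.
But removing 6 - 4 disconnects 6 from 4; removing 7 - 3 disconnects 7 from 3; removing 5 - 7 disconnects 5 from 7; removing 8 - 7 disconnects 8 from 7 — these are bridges.
In total 5 edges are bridges.

1-2, 3-7, 4-6, 5-7, 7-8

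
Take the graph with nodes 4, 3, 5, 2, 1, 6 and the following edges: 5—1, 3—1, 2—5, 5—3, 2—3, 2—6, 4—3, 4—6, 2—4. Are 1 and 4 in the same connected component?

Yes

From 1 we can reach 1, 2, 3, 4, 5, 6, which includes 4.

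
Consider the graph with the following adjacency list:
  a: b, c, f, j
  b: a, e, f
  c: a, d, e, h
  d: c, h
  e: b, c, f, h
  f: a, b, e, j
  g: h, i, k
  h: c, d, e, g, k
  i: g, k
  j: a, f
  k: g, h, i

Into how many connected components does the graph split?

1

Starting from a we can reach a, b, c, d, e, f, g, h, i, j, k. That is one component of size 11.
Total: 1 component.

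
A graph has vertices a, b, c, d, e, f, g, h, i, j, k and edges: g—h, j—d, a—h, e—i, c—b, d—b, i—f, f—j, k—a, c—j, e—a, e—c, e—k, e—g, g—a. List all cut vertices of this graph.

e

Removing e increases the component count from 1 to 2, so e is a cut vertex.
By contrast removing k leaves 1 component; it is not a cut vertex. No other vertex is a cut vertex either.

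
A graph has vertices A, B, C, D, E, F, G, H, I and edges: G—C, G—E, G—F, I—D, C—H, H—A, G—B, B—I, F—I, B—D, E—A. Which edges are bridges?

none

The edges on the cycle G-C-H-A-E-G are not bridges since each lies on that cycle.
Every edge lies on some cycle, so there are no bridges.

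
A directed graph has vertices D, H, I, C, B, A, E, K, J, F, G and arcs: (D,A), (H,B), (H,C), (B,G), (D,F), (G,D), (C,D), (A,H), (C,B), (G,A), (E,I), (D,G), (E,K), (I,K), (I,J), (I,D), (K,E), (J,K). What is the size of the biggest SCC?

6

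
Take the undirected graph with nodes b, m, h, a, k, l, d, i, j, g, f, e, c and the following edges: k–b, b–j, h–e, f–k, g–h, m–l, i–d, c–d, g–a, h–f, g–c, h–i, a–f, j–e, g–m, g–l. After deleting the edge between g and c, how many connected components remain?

1

g and c are still connected via g-h-i-d-c, so the component count stays at 1.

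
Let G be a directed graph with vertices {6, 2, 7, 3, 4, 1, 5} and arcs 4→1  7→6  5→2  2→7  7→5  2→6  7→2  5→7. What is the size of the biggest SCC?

{2, 5, 7} are all mutually reachable — one SCC of size 3.
{1} is an SCC by itself.
{4} is an SCC by itself.
{3} is an SCC by itself.
{6} is an SCC by itself.
The largest has 3 vertices.

3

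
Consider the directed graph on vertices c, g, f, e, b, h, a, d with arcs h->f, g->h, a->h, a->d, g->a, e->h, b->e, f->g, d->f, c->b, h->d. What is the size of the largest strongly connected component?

5

{a, d, f, g, h} are all mutually reachable — one SCC of size 5.
{e} is an SCC by itself.
{c} is an SCC by itself.
{b} is an SCC by itself.
The largest has 5 vertices.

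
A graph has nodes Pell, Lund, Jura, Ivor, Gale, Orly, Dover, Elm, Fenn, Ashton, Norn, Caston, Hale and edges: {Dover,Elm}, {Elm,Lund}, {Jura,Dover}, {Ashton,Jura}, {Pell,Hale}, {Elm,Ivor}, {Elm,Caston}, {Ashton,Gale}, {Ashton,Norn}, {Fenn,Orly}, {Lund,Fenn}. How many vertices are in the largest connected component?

11

Starting from Hale we can reach Hale, Pell. That is one component of size 2.
Starting from Elm we can reach Elm, Fenn, Gale, Ivor, Jura, Lund, Norn, Orly, Dover, Ashton, Caston. That is one component of size 11.
The largest has 11 vertices.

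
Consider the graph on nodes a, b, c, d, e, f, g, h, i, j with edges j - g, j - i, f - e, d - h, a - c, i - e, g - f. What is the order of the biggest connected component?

5

b is isolated — a component by itself.
Starting from d we can reach d, h. That is one component of size 2.
Starting from a we can reach a, c. That is one component of size 2.
Starting from e we can reach e, f, g, i, j. That is one component of size 5.
The largest has 5 vertices.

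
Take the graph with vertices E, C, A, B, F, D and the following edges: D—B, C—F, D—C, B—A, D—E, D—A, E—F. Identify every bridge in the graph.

The edges on the cycle D-B-A-D are not bridges since each lies on that cycle.
Every edge lies on some cycle, so there are no bridges.

none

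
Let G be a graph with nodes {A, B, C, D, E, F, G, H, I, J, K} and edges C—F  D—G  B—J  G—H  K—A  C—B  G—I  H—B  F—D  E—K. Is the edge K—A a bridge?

Removing K—A leaves no path between K and A: the component count goes from 2 to 3. So it is a bridge.

Yes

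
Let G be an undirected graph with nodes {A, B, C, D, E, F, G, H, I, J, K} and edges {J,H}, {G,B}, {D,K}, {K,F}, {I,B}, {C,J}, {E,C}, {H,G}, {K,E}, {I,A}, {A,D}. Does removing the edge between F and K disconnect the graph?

Removing F - K leaves no path between F and K: the component count goes from 1 to 2. So it is a bridge.

Yes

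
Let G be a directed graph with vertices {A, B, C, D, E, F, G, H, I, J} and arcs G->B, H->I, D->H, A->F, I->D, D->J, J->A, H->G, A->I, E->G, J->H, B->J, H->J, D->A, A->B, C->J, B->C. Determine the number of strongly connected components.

3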